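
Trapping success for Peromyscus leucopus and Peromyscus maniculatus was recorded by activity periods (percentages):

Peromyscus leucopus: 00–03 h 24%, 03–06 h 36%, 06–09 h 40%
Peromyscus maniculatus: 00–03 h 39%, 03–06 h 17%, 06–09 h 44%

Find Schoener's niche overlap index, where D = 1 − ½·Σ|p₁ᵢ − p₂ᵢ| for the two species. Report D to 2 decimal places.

Convert percentages to proportions (divide by 100).
Σ|p₁ᵢ − p₂ᵢ| = 0.15 + 0.19 + 0.04 = 0.38
D = 1 − ½ × 0.38 = 1 − 0.190 = 0.8100

0.81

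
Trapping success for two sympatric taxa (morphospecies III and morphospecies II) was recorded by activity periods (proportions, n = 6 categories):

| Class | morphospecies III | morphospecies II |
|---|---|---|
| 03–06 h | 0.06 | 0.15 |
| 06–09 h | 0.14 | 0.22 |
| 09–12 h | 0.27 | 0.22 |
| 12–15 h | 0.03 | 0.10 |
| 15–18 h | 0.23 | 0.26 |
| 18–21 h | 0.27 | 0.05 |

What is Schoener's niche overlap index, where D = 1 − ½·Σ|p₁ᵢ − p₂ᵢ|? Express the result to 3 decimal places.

Σ|p₁ᵢ − p₂ᵢ| = 0.09 + 0.08 + 0.05 + 0.07 + 0.03 + 0.22 = 0.54
D = 1 − ½ × 0.54 = 1 − 0.270 = 0.73000

0.730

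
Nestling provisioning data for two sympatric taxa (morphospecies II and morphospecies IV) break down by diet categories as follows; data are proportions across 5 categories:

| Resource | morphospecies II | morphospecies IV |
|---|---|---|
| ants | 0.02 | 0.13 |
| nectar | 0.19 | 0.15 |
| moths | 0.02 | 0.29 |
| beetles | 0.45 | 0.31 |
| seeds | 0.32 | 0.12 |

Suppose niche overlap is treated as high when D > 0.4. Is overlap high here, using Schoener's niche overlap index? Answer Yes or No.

Σ|p₁ᵢ − p₂ᵢ| = 0.11 + 0.04 + 0.27 + 0.14 + 0.20 = 0.76
D = 1 − ½ × 0.76 = 1 − 0.380 = 0.6200
D = 0.6200 > 0.4 → Yes.

Yes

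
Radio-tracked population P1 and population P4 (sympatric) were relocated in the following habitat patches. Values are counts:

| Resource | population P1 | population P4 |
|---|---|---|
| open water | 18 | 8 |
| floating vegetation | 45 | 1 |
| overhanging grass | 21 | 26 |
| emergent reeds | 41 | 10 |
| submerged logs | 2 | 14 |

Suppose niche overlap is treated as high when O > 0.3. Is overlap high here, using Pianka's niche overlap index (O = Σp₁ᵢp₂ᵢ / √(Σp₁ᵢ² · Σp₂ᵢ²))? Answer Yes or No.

Yes

Proportions for population P1 (n=127): 18/127=0.1417, 45/127=0.3543, 21/127=0.1654, 41/127=0.3228, 2/127=0.0157
Proportions for population P4 (n=59): 8/59=0.1356, 1/59=0.0169, 26/59=0.4407, 10/59=0.1695, 14/59=0.2373
Σ p₁ᵢp₂ᵢ = 0.019215 + 0.005988 + 0.072892 + 0.054715 + 0.003726 = 0.156536
Σp_1ᵢ² = 0.1417² + 0.3543² + 0.1654² + 0.3228² + 0.0157² = 0.020079 + 0.125528 + 0.027357 + 0.104200 + 0.000246 = 0.277410
Σp_2ᵢ² = 0.1356² + 0.0169² + 0.4407² + 0.1695² + 0.2373² = 0.018387 + 0.000286 + 0.194216 + 0.028730 + 0.056311 = 0.297930
O = 0.156536 / √(0.277410 × 0.297930) = 0.156536 / 0.2874870 = 0.5445
O = 0.5445 > 0.3 → Yes.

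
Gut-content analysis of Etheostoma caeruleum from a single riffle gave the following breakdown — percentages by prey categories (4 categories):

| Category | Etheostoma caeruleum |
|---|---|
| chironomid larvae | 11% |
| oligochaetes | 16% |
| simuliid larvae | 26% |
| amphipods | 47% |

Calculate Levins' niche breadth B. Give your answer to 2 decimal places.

3.07

Convert percentages to proportions (divide by 100).
Σpᵢ² = 0.11² + 0.16² + 0.26² + 0.47² = 0.0121 + 0.0256 + 0.0676 + 0.2209 = 0.3262
B = 1 / 0.3262 = 3.0656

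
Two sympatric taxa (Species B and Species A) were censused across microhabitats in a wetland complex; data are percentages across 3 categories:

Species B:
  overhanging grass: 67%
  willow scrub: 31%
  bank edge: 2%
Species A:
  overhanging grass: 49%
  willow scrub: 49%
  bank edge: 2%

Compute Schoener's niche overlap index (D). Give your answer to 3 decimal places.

0.820

Convert percentages to proportions (divide by 100).
Σ|p₁ᵢ − p₂ᵢ| = 0.18 + 0.18 + 0.00 = 0.36
D = 1 − ½ × 0.36 = 1 − 0.180 = 0.82000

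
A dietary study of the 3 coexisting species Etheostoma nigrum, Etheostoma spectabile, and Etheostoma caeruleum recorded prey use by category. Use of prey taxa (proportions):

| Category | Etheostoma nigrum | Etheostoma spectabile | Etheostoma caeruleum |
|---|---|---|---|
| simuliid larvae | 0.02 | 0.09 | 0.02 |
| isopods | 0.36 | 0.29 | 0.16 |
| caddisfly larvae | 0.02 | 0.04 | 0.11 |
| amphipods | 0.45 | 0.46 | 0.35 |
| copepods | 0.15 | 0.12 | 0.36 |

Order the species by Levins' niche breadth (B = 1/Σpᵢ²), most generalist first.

Σp_nigrᵢ² = 0.02² + 0.36² + 0.02² + 0.45² + 0.15² = 0.0004 + 0.1296 + 0.0004 + 0.2025 + 0.0225 = 0.3554
B_nigr = 1 / 0.3554 = 2.8137
Σp_specᵢ² = 0.09² + 0.29² + 0.04² + 0.46² + 0.12² = 0.0081 + 0.0841 + 0.0016 + 0.2116 + 0.0144 = 0.3198
B_spec = 1 / 0.3198 = 3.1270
Σp_caerᵢ² = 0.02² + 0.16² + 0.11² + 0.35² + 0.36² = 0.0004 + 0.0256 + 0.0121 + 0.1225 + 0.1296 = 0.2902
B_caer = 1 / 0.2902 = 3.4459
Ranking by B (broadest → narrowest): Etheostoma caeruleum (3.45) > Etheostoma spectabile (3.13) > Etheostoma nigrum (2.81)

Etheostoma caeruleum > Etheostoma spectabile > Etheostoma nigrum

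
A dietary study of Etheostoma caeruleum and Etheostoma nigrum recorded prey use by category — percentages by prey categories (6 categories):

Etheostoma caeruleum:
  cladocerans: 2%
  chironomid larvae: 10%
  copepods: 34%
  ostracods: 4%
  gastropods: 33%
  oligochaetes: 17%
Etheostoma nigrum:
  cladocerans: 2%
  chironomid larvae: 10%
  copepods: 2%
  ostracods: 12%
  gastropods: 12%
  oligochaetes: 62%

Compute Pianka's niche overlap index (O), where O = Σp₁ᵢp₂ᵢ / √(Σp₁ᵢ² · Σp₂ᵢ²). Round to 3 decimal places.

Convert percentages to proportions (divide by 100).
Σ p₁ᵢp₂ᵢ = 0.0004 + 0.0100 + 0.0068 + 0.0048 + 0.0396 + 0.1054 = 0.1670
Σp_1ᵢ² = 0.02² + 0.10² + 0.34² + 0.04² + 0.33² + 0.17² = 0.0004 + 0.0100 + 0.1156 + 0.0016 + 0.1089 + 0.0289 = 0.2654
Σp_2ᵢ² = 0.02² + 0.10² + 0.02² + 0.12² + 0.12² + 0.62² = 0.0004 + 0.0100 + 0.0004 + 0.0144 + 0.0144 + 0.3844 = 0.4240
O = 0.1670 / √(0.2654 × 0.4240) = 0.1670 / 0.335454 = 0.49783

0.498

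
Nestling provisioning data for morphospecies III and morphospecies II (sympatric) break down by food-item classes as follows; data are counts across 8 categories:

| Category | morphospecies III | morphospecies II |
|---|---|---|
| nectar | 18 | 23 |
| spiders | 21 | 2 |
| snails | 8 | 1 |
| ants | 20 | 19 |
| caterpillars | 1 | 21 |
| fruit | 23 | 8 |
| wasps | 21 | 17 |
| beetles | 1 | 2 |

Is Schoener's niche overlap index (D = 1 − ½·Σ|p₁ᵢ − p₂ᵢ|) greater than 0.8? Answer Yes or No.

No

Proportions for morphospecies III (n=113): 18/113=0.1593, 21/113=0.1858, 8/113=0.0708, 20/113=0.1770, 1/113=0.0088, 23/113=0.2035, 21/113=0.1858, 1/113=0.0088
Proportions for morphospecies II (n=93): 23/93=0.2473, 2/93=0.0215, 1/93=0.0108, 19/93=0.2043, 21/93=0.2258, 8/93=0.0860, 17/93=0.1828, 2/93=0.0215
Σ|p₁ᵢ − p₂ᵢ| = 0.0880 + 0.1643 + 0.0600 + 0.0273 + 0.2170 + 0.1175 + 0.0030 + 0.0127 = 0.6898
D = 1 − ½ × 0.6898 = 1 − 0.34490 = 0.65510
D = 0.65510 < 0.8 → No.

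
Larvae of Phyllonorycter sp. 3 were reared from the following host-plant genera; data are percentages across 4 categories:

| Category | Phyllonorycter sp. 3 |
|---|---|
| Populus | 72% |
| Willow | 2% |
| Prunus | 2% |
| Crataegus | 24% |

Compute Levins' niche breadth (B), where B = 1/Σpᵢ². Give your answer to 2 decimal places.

1.73

Convert percentages to proportions (divide by 100).
Σpᵢ² = 0.72² + 0.02² + 0.02² + 0.24² = 0.5184 + 0.0004 + 0.0004 + 0.0576 = 0.5768
B = 1 / 0.5768 = 1.7337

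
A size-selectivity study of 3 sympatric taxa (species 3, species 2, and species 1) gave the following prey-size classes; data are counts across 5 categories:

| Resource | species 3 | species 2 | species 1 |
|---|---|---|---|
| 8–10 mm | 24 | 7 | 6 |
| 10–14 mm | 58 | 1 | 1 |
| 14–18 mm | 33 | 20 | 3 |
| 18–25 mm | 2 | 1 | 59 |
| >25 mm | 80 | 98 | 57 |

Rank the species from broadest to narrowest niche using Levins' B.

Proportions for species 3 (n=197): 24/197=0.1218, 58/197=0.2944, 33/197=0.1675, 2/197=0.0102, 80/197=0.4061
Proportions for species 2 (n=127): 7/127=0.0551, 1/127=0.0079, 20/127=0.1575, 1/127=0.0079, 98/127=0.7717
Proportions for species 1 (n=126): 6/126=0.0476, 1/126=0.0079, 3/126=0.0238, 59/126=0.4683, 57/126=0.4524
Σp_3ᵢ² = 0.1218² + 0.2944² + 0.1675² + 0.0102² + 0.4061² = 0.014835 + 0.086671 + 0.028056 + 0.000104 + 0.164917 = 0.294583
B_3 = 1 / 0.294583 = 3.3946
Σp_2ᵢ² = 0.0551² + 0.0079² + 0.1575² + 0.0079² + 0.7717² = 0.003036 + 0.000062 + 0.024806 + 0.000062 + 0.595521 = 0.623487
B_2 = 1 / 0.623487 = 1.6039
Σp_1ᵢ² = 0.0476² + 0.0079² + 0.0238² + 0.4683² + 0.4524² = 0.002266 + 0.000062 + 0.000566 + 0.219305 + 0.204666 = 0.426865
B_1 = 1 / 0.426865 = 2.3427
Ranking by B (broadest → narrowest): species 3 (3.39) > species 1 (2.34) > species 2 (1.60)

species 3 > species 1 > species 2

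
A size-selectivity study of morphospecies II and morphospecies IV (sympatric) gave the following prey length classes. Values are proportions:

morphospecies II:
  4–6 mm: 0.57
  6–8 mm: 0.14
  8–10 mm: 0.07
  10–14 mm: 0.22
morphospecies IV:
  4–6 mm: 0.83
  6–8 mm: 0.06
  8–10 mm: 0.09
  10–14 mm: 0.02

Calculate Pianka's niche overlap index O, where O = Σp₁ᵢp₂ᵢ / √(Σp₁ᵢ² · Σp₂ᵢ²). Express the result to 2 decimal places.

0.93

Σ p₁ᵢp₂ᵢ = 0.4731 + 0.0084 + 0.0063 + 0.0044 = 0.4922
Σp_1ᵢ² = 0.57² + 0.14² + 0.07² + 0.22² = 0.3249 + 0.0196 + 0.0049 + 0.0484 = 0.3978
Σp_2ᵢ² = 0.83² + 0.06² + 0.09² + 0.02² = 0.6889 + 0.0036 + 0.0081 + 0.0004 = 0.7010
O = 0.4922 / √(0.3978 × 0.7010) = 0.4922 / 0.52807 = 0.9321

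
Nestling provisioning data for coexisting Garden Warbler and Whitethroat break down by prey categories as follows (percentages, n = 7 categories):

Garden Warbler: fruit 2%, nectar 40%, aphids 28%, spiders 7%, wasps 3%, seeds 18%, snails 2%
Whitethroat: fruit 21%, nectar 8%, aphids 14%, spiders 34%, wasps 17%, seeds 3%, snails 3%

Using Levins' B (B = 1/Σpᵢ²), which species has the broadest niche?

Whitethroat

Convert percentages to proportions (divide by 100).
Σp_Warbᵢ² = 0.02² + 0.40² + 0.28² + 0.07² + 0.03² + 0.18² + 0.02² = 0.0004 + 0.1600 + 0.0784 + 0.0049 + 0.0009 + 0.0324 + 0.0004 = 0.2774
B_Warb = 1 / 0.2774 = 3.6049
Σp_Whitᵢ² = 0.21² + 0.08² + 0.14² + 0.34² + 0.17² + 0.03² + 0.03² = 0.0441 + 0.0064 + 0.0196 + 0.1156 + 0.0289 + 0.0009 + 0.0009 = 0.2164
B_Whit = 1 / 0.2164 = 4.6211
Highest B → broadest niche (most generalist): Whitethroat (B = 4.62).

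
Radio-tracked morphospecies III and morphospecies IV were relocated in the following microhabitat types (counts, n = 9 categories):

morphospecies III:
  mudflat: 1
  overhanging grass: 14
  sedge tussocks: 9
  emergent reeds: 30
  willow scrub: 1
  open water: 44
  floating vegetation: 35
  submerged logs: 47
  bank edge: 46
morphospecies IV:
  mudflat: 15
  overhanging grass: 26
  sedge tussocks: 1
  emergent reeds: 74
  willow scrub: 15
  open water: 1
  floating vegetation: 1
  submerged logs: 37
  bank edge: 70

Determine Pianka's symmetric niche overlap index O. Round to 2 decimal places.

0.73

Proportions for morphospecies III (n=227): 1/227=0.0044, 14/227=0.0617, 9/227=0.0396, 30/227=0.1322, 1/227=0.0044, 44/227=0.1938, 35/227=0.1542, 47/227=0.2070, 46/227=0.2026
Proportions for morphospecies IV (n=240): 15/240=0.0625, 26/240=0.1083, 1/240=0.0042, 74/240=0.3083, 15/240=0.0625, 1/240=0.0042, 1/240=0.0042, 37/240=0.1542, 70/240=0.2917
Σ p₁ᵢp₂ᵢ = 0.000275 + 0.006682 + 0.000166 + 0.040757 + 0.000275 + 0.000814 + 0.000648 + 0.031919 + 0.059098 = 0.140634
Σp_1ᵢ² = 0.0044² + 0.0617² + 0.0396² + 0.1322² + 0.0044² + 0.1938² + 0.1542² + 0.2070² + 0.2026² = 0.000019 + 0.003807 + 0.001568 + 0.017477 + 0.000019 + 0.037558 + 0.023778 + 0.042849 + 0.041047 = 0.168122
Σp_2ᵢ² = 0.0625² + 0.1083² + 0.0042² + 0.3083² + 0.0625² + 0.0042² + 0.0042² + 0.1542² + 0.2917² = 0.003906 + 0.011729 + 0.000018 + 0.095049 + 0.003906 + 0.000018 + 0.000018 + 0.023778 + 0.085089 = 0.223511
O = 0.140634 / √(0.168122 × 0.223511) = 0.140634 / 0.1938482 = 0.7255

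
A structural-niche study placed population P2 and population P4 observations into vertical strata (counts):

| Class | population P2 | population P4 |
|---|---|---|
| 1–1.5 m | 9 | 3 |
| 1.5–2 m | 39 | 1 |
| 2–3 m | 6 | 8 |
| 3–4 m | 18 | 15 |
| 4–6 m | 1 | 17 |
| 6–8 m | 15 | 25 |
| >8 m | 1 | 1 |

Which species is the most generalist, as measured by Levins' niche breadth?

Proportions for population P2 (n=89): 9/89=0.1011, 39/89=0.4382, 6/89=0.0674, 18/89=0.2022, 1/89=0.0112, 15/89=0.1685, 1/89=0.0112
Proportions for population P4 (n=70): 3/70=0.0429, 1/70=0.0143, 8/70=0.1143, 15/70=0.2143, 17/70=0.2429, 25/70=0.3571, 1/70=0.0143
Σp_P2ᵢ² = 0.1011² + 0.4382² + 0.0674² + 0.2022² + 0.0112² + 0.1685² + 0.0112² = 0.010221 + 0.192019 + 0.004543 + 0.040885 + 0.000125 + 0.028392 + 0.000125 = 0.276310
B_P2 = 1 / 0.276310 = 3.6191
Σp_P4ᵢ² = 0.0429² + 0.0143² + 0.1143² + 0.2143² + 0.2429² + 0.3571² + 0.0143² = 0.001840 + 0.000204 + 0.013064 + 0.045924 + 0.059000 + 0.127520 + 0.000204 = 0.247756
B_P4 = 1 / 0.247756 = 4.0362
Highest B → broadest niche (most generalist): population P4 (B = 4.04).

population P4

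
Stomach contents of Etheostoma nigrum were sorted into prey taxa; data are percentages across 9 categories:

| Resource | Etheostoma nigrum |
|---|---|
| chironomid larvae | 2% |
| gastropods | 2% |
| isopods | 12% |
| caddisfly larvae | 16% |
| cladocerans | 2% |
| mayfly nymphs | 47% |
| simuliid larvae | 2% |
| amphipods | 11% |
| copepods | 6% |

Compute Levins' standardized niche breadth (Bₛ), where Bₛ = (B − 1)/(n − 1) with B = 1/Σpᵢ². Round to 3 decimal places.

0.324

Convert percentages to proportions (divide by 100).
Σpᵢ² = 0.02² + 0.02² + 0.12² + 0.16² + 0.02² + 0.47² + 0.02² + 0.11² + 0.06² = 0.0004 + 0.0004 + 0.0144 + 0.0256 + 0.0004 + 0.2209 + 0.0004 + 0.0121 + 0.0036 = 0.2782
B = 1 / 0.2782 = 3.59454
Bₛ = (B − 1)/(n − 1) = (3.59454 − 1)/(9 − 1) = 2.59454/8 = 0.32432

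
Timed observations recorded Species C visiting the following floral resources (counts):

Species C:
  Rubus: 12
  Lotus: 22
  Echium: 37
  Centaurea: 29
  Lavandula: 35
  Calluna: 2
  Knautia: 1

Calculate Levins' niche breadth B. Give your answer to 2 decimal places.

4.68

Proportions for Species C (n=138): 12/138=0.0870, 22/138=0.1594, 37/138=0.2681, 29/138=0.2101, 35/138=0.2536, 2/138=0.0145, 1/138=0.0072
Σpᵢ² = 0.0870² + 0.1594² + 0.2681² + 0.2101² + 0.2536² + 0.0145² + 0.0072² = 0.007569 + 0.025408 + 0.071878 + 0.044142 + 0.064313 + 0.000210 + 0.000052 = 0.213572
B = 1 / 0.213572 = 4.6823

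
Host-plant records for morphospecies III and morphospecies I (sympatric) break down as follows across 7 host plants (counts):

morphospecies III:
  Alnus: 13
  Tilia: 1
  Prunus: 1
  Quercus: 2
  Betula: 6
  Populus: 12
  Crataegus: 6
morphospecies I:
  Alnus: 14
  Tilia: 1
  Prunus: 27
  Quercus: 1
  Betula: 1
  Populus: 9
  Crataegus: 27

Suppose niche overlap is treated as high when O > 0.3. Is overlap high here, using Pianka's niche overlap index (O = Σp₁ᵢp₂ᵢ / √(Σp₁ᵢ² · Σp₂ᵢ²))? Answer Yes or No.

Proportions for morphospecies III (n=41): 13/41=0.3171, 1/41=0.0244, 1/41=0.0244, 2/41=0.0488, 6/41=0.1463, 12/41=0.2927, 6/41=0.1463
Proportions for morphospecies I (n=80): 14/80=0.1750, 1/80=0.0125, 27/80=0.3375, 1/80=0.0125, 1/80=0.0125, 9/80=0.1125, 27/80=0.3375
Σ p₁ᵢp₂ᵢ = 0.055493 + 0.000305 + 0.008235 + 0.000610 + 0.001829 + 0.032929 + 0.049376 = 0.148777
Σp_1ᵢ² = 0.3171² + 0.0244² + 0.0244² + 0.0488² + 0.1463² + 0.2927² + 0.1463² = 0.100552 + 0.000595 + 0.000595 + 0.002381 + 0.021404 + 0.085673 + 0.021404 = 0.232604
Σp_2ᵢ² = 0.1750² + 0.0125² + 0.3375² + 0.0125² + 0.0125² + 0.1125² + 0.3375² = 0.030625 + 0.000156 + 0.113906 + 0.000156 + 0.000156 + 0.012656 + 0.113906 = 0.271561
O = 0.148777 / √(0.232604 × 0.271561) = 0.148777 / 0.2513288 = 0.5920
O = 0.5920 > 0.3 → Yes.

Yes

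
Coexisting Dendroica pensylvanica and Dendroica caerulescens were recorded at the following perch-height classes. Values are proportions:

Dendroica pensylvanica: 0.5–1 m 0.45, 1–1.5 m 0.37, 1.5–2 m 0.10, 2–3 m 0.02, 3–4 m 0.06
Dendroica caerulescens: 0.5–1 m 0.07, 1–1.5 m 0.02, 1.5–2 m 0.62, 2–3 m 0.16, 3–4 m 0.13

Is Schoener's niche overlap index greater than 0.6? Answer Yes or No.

Σ|p₁ᵢ − p₂ᵢ| = 0.38 + 0.35 + 0.52 + 0.14 + 0.07 = 1.46
D = 1 − ½ × 1.46 = 1 − 0.730 = 0.2700
D = 0.2700 < 0.6 → No.

No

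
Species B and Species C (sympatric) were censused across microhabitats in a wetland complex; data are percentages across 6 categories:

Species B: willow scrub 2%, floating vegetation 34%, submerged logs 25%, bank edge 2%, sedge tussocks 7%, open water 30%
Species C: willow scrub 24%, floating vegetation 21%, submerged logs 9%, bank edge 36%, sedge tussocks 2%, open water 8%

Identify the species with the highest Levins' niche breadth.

Species C

Convert percentages to proportions (divide by 100).
Σp_Bᵢ² = 0.02² + 0.34² + 0.25² + 0.02² + 0.07² + 0.30² = 0.0004 + 0.1156 + 0.0625 + 0.0004 + 0.0049 + 0.0900 = 0.2738
B_B = 1 / 0.2738 = 3.6523
Σp_Cᵢ² = 0.24² + 0.21² + 0.09² + 0.36² + 0.02² + 0.08² = 0.0576 + 0.0441 + 0.0081 + 0.1296 + 0.0004 + 0.0064 = 0.2462
B_C = 1 / 0.2462 = 4.0617
Highest B → broadest niche (most generalist): Species C (B = 4.06).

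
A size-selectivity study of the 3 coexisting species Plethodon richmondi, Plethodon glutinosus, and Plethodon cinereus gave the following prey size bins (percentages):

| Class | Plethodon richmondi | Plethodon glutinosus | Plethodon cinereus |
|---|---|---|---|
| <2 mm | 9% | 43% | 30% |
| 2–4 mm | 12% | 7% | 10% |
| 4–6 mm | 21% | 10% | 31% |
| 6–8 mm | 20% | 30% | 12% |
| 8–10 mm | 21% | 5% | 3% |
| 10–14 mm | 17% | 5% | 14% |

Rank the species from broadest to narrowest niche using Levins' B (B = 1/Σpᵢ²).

Plethodon richmondi > Plethodon cinereus > Plethodon glutinosus

Convert percentages to proportions (divide by 100).
Σp_richᵢ² = 0.09² + 0.12² + 0.21² + 0.20² + 0.21² + 0.17² = 0.0081 + 0.0144 + 0.0441 + 0.0400 + 0.0441 + 0.0289 = 0.1796
B_rich = 1 / 0.1796 = 5.5679
Σp_glutᵢ² = 0.43² + 0.07² + 0.10² + 0.30² + 0.05² + 0.05² = 0.1849 + 0.0049 + 0.0100 + 0.0900 + 0.0025 + 0.0025 = 0.2948
B_glut = 1 / 0.2948 = 3.3921
Σp_cineᵢ² = 0.30² + 0.10² + 0.31² + 0.12² + 0.03² + 0.14² = 0.0900 + 0.0100 + 0.0961 + 0.0144 + 0.0009 + 0.0196 = 0.2310
B_cine = 1 / 0.2310 = 4.3290
Ranking by B (broadest → narrowest): Plethodon richmondi (5.57) > Plethodon cinereus (4.33) > Plethodon glutinosus (3.39)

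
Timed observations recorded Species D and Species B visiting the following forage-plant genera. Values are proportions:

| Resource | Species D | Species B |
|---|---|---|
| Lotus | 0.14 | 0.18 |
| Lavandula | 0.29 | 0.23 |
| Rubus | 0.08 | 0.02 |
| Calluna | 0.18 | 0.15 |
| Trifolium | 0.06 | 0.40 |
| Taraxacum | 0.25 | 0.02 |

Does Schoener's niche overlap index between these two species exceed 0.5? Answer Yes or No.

Σ|p₁ᵢ − p₂ᵢ| = 0.04 + 0.06 + 0.06 + 0.03 + 0.34 + 0.23 = 0.76
D = 1 − ½ × 0.76 = 1 − 0.380 = 0.6200
D = 0.6200 > 0.5 → Yes.

Yes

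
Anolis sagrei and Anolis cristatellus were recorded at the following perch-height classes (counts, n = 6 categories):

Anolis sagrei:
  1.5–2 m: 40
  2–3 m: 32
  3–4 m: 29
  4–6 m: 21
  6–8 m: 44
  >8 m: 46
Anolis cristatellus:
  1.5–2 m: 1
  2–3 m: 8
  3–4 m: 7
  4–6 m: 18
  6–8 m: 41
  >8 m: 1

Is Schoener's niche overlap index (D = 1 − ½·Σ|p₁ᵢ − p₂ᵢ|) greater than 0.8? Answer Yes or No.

No

Proportions for Anolis sagrei (n=212): 40/212=0.1887, 32/212=0.1509, 29/212=0.1368, 21/212=0.0991, 44/212=0.2075, 46/212=0.2170
Proportions for Anolis cristatellus (n=76): 1/76=0.0132, 8/76=0.1053, 7/76=0.0921, 18/76=0.2368, 41/76=0.5395, 1/76=0.0132
Σ|p₁ᵢ − p₂ᵢ| = 0.1755 + 0.0456 + 0.0447 + 0.1377 + 0.3320 + 0.2038 = 0.9393
D = 1 − ½ × 0.9393 = 1 − 0.46965 = 0.53035
D = 0.53035 < 0.8 → No.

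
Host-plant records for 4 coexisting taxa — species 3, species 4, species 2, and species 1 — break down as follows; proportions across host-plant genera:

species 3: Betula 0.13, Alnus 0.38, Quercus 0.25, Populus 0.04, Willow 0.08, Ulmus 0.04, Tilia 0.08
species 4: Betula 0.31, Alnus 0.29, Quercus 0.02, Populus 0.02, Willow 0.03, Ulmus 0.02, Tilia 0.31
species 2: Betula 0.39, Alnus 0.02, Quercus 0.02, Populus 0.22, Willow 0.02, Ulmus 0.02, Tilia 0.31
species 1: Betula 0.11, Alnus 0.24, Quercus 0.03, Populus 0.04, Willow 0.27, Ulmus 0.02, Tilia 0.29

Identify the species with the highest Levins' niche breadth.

species 1

Σp_3ᵢ² = 0.13² + 0.38² + 0.25² + 0.04² + 0.08² + 0.04² + 0.08² = 0.0169 + 0.1444 + 0.0625 + 0.0016 + 0.0064 + 0.0016 + 0.0064 = 0.2398
B_3 = 1 / 0.2398 = 4.1701
Σp_4ᵢ² = 0.31² + 0.29² + 0.02² + 0.02² + 0.03² + 0.02² + 0.31² = 0.0961 + 0.0841 + 0.0004 + 0.0004 + 0.0009 + 0.0004 + 0.0961 = 0.2784
B_4 = 1 / 0.2784 = 3.5920
Σp_2ᵢ² = 0.39² + 0.02² + 0.02² + 0.22² + 0.02² + 0.02² + 0.31² = 0.1521 + 0.0004 + 0.0004 + 0.0484 + 0.0004 + 0.0004 + 0.0961 = 0.2982
B_2 = 1 / 0.2982 = 3.3535
Σp_1ᵢ² = 0.11² + 0.24² + 0.03² + 0.04² + 0.27² + 0.02² + 0.29² = 0.0121 + 0.0576 + 0.0009 + 0.0016 + 0.0729 + 0.0004 + 0.0841 = 0.2296
B_1 = 1 / 0.2296 = 4.3554
Highest B → broadest niche (most generalist): species 1 (B = 4.36).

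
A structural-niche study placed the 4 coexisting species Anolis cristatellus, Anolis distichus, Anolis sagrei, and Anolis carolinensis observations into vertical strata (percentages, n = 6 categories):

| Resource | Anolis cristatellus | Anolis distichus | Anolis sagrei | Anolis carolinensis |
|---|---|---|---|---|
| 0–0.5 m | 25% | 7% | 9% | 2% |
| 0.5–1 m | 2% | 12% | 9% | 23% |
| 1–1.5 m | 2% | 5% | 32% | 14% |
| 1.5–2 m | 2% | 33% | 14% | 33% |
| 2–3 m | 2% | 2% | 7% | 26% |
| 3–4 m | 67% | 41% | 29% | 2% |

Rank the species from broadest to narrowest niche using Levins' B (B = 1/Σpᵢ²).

Anolis sagrei > Anolis carolinensis > Anolis distichus > Anolis cristatellus

Convert percentages to proportions (divide by 100).
Σp_crisᵢ² = 0.25² + 0.02² + 0.02² + 0.02² + 0.02² + 0.67² = 0.0625 + 0.0004 + 0.0004 + 0.0004 + 0.0004 + 0.4489 = 0.5130
B_cris = 1 / 0.5130 = 1.9493
Σp_distᵢ² = 0.07² + 0.12² + 0.05² + 0.33² + 0.02² + 0.41² = 0.0049 + 0.0144 + 0.0025 + 0.1089 + 0.0004 + 0.1681 = 0.2992
B_dist = 1 / 0.2992 = 3.3422
Σp_sagrᵢ² = 0.09² + 0.09² + 0.32² + 0.14² + 0.07² + 0.29² = 0.0081 + 0.0081 + 0.1024 + 0.0196 + 0.0049 + 0.0841 = 0.2272
B_sagr = 1 / 0.2272 = 4.4014
Σp_caroᵢ² = 0.02² + 0.23² + 0.14² + 0.33² + 0.26² + 0.02² = 0.0004 + 0.0529 + 0.0196 + 0.1089 + 0.0676 + 0.0004 = 0.2498
B_caro = 1 / 0.2498 = 4.0032
Ranking by B (broadest → narrowest): Anolis sagrei (4.40) > Anolis carolinensis (4.00) > Anolis distichus (3.34) > Anolis cristatellus (1.95)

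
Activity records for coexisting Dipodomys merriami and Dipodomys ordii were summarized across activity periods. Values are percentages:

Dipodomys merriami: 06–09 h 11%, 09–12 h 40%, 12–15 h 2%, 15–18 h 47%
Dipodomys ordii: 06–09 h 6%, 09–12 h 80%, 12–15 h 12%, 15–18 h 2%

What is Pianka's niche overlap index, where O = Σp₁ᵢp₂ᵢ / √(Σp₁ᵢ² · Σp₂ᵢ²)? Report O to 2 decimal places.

0.66

Convert percentages to proportions (divide by 100).
Σ p₁ᵢp₂ᵢ = 0.0066 + 0.3200 + 0.0024 + 0.0094 = 0.3384
Σp_1ᵢ² = 0.11² + 0.40² + 0.02² + 0.47² = 0.0121 + 0.1600 + 0.0004 + 0.2209 = 0.3934
Σp_2ᵢ² = 0.06² + 0.80² + 0.12² + 0.02² = 0.0036 + 0.6400 + 0.0144 + 0.0004 = 0.6584
O = 0.3384 / √(0.3934 × 0.6584) = 0.3384 / 0.50893 = 0.6649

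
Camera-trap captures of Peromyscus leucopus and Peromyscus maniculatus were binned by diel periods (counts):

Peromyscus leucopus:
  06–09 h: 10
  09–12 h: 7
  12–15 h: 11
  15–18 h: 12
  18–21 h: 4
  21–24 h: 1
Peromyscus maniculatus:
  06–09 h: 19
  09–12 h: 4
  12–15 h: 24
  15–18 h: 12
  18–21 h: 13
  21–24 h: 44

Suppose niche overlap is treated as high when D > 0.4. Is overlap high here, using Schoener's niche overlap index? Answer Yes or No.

Proportions for Peromyscus leucopus (n=45): 10/45=0.2222, 7/45=0.1556, 11/45=0.2444, 12/45=0.2667, 4/45=0.0889, 1/45=0.0222
Proportions for Peromyscus maniculatus (n=116): 19/116=0.1638, 4/116=0.0345, 24/116=0.2069, 12/116=0.1034, 13/116=0.1121, 44/116=0.3793
Σ|p₁ᵢ − p₂ᵢ| = 0.0584 + 0.1211 + 0.0375 + 0.1633 + 0.0232 + 0.3571 = 0.7606
D = 1 − ½ × 0.7606 = 1 − 0.38030 = 0.61970
D = 0.61970 > 0.4 → Yes.

Yes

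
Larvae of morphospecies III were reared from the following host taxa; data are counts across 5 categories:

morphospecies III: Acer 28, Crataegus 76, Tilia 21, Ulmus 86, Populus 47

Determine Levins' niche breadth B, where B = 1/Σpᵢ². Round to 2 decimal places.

4.01

Proportions for morphospecies III (n=258): 28/258=0.1085, 76/258=0.2946, 21/258=0.0814, 86/258=0.3333, 47/258=0.1822
Σpᵢ² = 0.1085² + 0.2946² + 0.0814² + 0.3333² + 0.1822² = 0.011772 + 0.086789 + 0.006626 + 0.111089 + 0.033197 = 0.249473
B = 1 / 0.249473 = 4.0084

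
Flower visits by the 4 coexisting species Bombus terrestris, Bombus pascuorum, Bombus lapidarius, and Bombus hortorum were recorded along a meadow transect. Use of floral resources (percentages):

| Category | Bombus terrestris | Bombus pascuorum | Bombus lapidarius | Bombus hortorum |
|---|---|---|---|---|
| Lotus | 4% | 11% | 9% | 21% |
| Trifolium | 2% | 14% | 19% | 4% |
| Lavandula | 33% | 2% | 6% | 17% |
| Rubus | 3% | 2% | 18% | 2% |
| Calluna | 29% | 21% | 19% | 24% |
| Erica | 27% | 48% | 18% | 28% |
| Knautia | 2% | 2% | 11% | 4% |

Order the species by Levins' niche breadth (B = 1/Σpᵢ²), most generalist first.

Convert percentages to proportions (divide by 100).
Σp_terrᵢ² = 0.04² + 0.02² + 0.33² + 0.03² + 0.29² + 0.27² + 0.02² = 0.0016 + 0.0004 + 0.1089 + 0.0009 + 0.0841 + 0.0729 + 0.0004 = 0.2692
B_terr = 1 / 0.2692 = 3.7147
Σp_pascᵢ² = 0.11² + 0.14² + 0.02² + 0.02² + 0.21² + 0.48² + 0.02² = 0.0121 + 0.0196 + 0.0004 + 0.0004 + 0.0441 + 0.2304 + 0.0004 = 0.3074
B_pasc = 1 / 0.3074 = 3.2531
Σp_lapiᵢ² = 0.09² + 0.19² + 0.06² + 0.18² + 0.19² + 0.18² + 0.11² = 0.0081 + 0.0361 + 0.0036 + 0.0324 + 0.0361 + 0.0324 + 0.0121 = 0.1608
B_lapi = 1 / 0.1608 = 6.2189
Σp_hortᵢ² = 0.21² + 0.04² + 0.17² + 0.02² + 0.24² + 0.28² + 0.04² = 0.0441 + 0.0016 + 0.0289 + 0.0004 + 0.0576 + 0.0784 + 0.0016 = 0.2126
B_hort = 1 / 0.2126 = 4.7037
Ranking by B (broadest → narrowest): Bombus lapidarius (6.22) > Bombus hortorum (4.70) > Bombus terrestris (3.71) > Bombus pascuorum (3.25)

Bombus lapidarius > Bombus hortorum > Bombus terrestris > Bombus pascuorum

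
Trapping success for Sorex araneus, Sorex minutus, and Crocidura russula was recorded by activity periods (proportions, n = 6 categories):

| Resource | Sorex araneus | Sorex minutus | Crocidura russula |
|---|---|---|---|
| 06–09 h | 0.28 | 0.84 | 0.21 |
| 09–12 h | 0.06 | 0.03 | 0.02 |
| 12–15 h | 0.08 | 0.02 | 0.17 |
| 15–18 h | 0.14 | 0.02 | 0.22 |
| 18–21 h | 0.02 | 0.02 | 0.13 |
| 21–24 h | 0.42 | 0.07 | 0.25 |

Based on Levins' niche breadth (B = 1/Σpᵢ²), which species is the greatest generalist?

Σp_aranᵢ² = 0.28² + 0.06² + 0.08² + 0.14² + 0.02² + 0.42² = 0.0784 + 0.0036 + 0.0064 + 0.0196 + 0.0004 + 0.1764 = 0.2848
B_aran = 1 / 0.2848 = 3.5112
Σp_minuᵢ² = 0.84² + 0.03² + 0.02² + 0.02² + 0.02² + 0.07² = 0.7056 + 0.0009 + 0.0004 + 0.0004 + 0.0004 + 0.0049 = 0.7126
B_minu = 1 / 0.7126 = 1.4033
Σp_russᵢ² = 0.21² + 0.02² + 0.17² + 0.22² + 0.13² + 0.25² = 0.0441 + 0.0004 + 0.0289 + 0.0484 + 0.0169 + 0.0625 = 0.2012
B_russ = 1 / 0.2012 = 4.9702
Highest B → broadest niche (most generalist): Crocidura russula (B = 4.97).

Crocidura russula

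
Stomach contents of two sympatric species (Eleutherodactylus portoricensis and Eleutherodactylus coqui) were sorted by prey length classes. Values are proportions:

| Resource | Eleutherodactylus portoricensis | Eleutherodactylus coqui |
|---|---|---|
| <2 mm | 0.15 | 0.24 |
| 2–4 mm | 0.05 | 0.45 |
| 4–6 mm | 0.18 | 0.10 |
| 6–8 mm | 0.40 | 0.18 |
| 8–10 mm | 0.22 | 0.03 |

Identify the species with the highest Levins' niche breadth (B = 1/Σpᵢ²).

Σp_portᵢ² = 0.15² + 0.05² + 0.18² + 0.40² + 0.22² = 0.0225 + 0.0025 + 0.0324 + 0.1600 + 0.0484 = 0.2658
B_port = 1 / 0.2658 = 3.7622
Σp_coquᵢ² = 0.24² + 0.45² + 0.10² + 0.18² + 0.03² = 0.0576 + 0.2025 + 0.0100 + 0.0324 + 0.0009 = 0.3034
B_coqu = 1 / 0.3034 = 3.2960
Highest B → broadest niche (most generalist): Eleutherodactylus portoricensis (B = 3.76).

Eleutherodactylus portoricensis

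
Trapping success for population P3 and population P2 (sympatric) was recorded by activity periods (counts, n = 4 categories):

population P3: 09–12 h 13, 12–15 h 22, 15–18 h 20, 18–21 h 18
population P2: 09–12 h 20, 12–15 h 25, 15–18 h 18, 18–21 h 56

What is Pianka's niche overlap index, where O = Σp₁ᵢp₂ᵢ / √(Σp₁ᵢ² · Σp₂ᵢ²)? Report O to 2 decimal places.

Proportions for population P3 (n=73): 13/73=0.1781, 22/73=0.3014, 20/73=0.2740, 18/73=0.2466
Proportions for population P2 (n=119): 20/119=0.1681, 25/119=0.2101, 18/119=0.1513, 56/119=0.4706
Σ p₁ᵢp₂ᵢ = 0.029939 + 0.063324 + 0.041456 + 0.116050 = 0.250769
Σp_1ᵢ² = 0.1781² + 0.3014² + 0.2740² + 0.2466² = 0.031720 + 0.090842 + 0.075076 + 0.060812 = 0.258450
Σp_2ᵢ² = 0.1681² + 0.2101² + 0.1513² + 0.4706² = 0.028258 + 0.044142 + 0.022892 + 0.221464 = 0.316756
O = 0.250769 / √(0.258450 × 0.316756) = 0.250769 / 0.2861216 = 0.8764

0.88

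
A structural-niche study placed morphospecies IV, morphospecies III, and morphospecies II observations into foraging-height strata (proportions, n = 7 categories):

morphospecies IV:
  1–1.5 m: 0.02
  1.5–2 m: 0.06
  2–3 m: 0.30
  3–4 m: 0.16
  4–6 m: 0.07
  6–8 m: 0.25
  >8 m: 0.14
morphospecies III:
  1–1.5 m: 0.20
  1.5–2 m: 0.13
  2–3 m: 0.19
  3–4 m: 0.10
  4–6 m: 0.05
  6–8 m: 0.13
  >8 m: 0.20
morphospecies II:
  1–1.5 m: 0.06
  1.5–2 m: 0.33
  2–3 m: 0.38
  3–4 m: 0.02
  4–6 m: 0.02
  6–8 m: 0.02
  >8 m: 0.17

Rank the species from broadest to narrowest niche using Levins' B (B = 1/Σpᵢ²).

morphospecies III > morphospecies IV > morphospecies II

Σp_IVᵢ² = 0.02² + 0.06² + 0.30² + 0.16² + 0.07² + 0.25² + 0.14² = 0.0004 + 0.0036 + 0.0900 + 0.0256 + 0.0049 + 0.0625 + 0.0196 = 0.2066
B_IV = 1 / 0.2066 = 4.8403
Σp_IIIᵢ² = 0.20² + 0.13² + 0.19² + 0.10² + 0.05² + 0.13² + 0.20² = 0.0400 + 0.0169 + 0.0361 + 0.0100 + 0.0025 + 0.0169 + 0.0400 = 0.1624
B_III = 1 / 0.1624 = 6.1576
Σp_IIᵢ² = 0.06² + 0.33² + 0.38² + 0.02² + 0.02² + 0.02² + 0.17² = 0.0036 + 0.1089 + 0.1444 + 0.0004 + 0.0004 + 0.0004 + 0.0289 = 0.2870
B_II = 1 / 0.2870 = 3.4843
Ranking by B (broadest → narrowest): morphospecies III (6.16) > morphospecies IV (4.84) > morphospecies II (3.48)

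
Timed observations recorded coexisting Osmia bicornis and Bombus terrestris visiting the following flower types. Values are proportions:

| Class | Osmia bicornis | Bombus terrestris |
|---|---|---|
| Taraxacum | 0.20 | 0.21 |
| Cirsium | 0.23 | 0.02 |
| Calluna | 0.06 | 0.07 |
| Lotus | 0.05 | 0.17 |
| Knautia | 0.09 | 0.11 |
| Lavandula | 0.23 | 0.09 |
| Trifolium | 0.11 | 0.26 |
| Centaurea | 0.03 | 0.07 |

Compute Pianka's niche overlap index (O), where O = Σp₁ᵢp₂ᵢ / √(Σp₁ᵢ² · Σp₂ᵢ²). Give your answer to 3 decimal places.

Σ p₁ᵢp₂ᵢ = 0.0420 + 0.0046 + 0.0042 + 0.0085 + 0.0099 + 0.0207 + 0.0286 + 0.0021 = 0.1206
Σp_1ᵢ² = 0.20² + 0.23² + 0.06² + 0.05² + 0.09² + 0.23² + 0.11² + 0.03² = 0.0400 + 0.0529 + 0.0036 + 0.0025 + 0.0081 + 0.0529 + 0.0121 + 0.0009 = 0.1730
Σp_2ᵢ² = 0.21² + 0.02² + 0.07² + 0.17² + 0.11² + 0.09² + 0.26² + 0.07² = 0.0441 + 0.0004 + 0.0049 + 0.0289 + 0.0121 + 0.0081 + 0.0676 + 0.0049 = 0.1710
O = 0.1206 / √(0.1730 × 0.1710) = 0.1206 / 0.171997 = 0.70118

0.701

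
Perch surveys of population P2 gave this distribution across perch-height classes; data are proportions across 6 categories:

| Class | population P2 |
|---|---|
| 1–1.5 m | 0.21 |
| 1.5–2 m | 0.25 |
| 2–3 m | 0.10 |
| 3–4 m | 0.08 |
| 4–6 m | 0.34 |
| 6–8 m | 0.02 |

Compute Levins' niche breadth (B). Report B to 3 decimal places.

Σpᵢ² = 0.21² + 0.25² + 0.10² + 0.08² + 0.34² + 0.02² = 0.0441 + 0.0625 + 0.0100 + 0.0064 + 0.1156 + 0.0004 = 0.2390
B = 1 / 0.2390 = 4.18410

4.184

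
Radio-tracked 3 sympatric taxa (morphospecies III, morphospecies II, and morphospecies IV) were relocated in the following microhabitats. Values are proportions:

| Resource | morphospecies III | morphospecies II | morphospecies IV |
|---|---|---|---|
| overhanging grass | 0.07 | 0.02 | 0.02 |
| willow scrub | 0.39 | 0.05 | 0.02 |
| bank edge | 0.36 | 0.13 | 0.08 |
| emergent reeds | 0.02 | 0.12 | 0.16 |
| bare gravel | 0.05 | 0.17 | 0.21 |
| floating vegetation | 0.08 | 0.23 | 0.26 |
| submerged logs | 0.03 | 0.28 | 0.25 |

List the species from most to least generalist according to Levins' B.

Σp_IIIᵢ² = 0.07² + 0.39² + 0.36² + 0.02² + 0.05² + 0.08² + 0.03² = 0.0049 + 0.1521 + 0.1296 + 0.0004 + 0.0025 + 0.0064 + 0.0009 = 0.2968
B_III = 1 / 0.2968 = 3.3693
Σp_IIᵢ² = 0.02² + 0.05² + 0.13² + 0.12² + 0.17² + 0.23² + 0.28² = 0.0004 + 0.0025 + 0.0169 + 0.0144 + 0.0289 + 0.0529 + 0.0784 = 0.1944
B_II = 1 / 0.1944 = 5.1440
Σp_IVᵢ² = 0.02² + 0.02² + 0.08² + 0.16² + 0.21² + 0.26² + 0.25² = 0.0004 + 0.0004 + 0.0064 + 0.0256 + 0.0441 + 0.0676 + 0.0625 = 0.2070
B_IV = 1 / 0.2070 = 4.8309
Ranking by B (broadest → narrowest): morphospecies II (5.14) > morphospecies IV (4.83) > morphospecies III (3.37)

morphospecies II > morphospecies IV > morphospecies III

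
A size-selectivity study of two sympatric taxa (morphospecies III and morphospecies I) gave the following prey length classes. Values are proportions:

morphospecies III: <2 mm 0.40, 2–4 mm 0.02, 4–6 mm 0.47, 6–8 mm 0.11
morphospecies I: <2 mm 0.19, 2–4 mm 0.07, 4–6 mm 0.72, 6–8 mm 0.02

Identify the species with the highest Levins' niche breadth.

morphospecies III

Σp_IIIᵢ² = 0.40² + 0.02² + 0.47² + 0.11² = 0.1600 + 0.0004 + 0.2209 + 0.0121 = 0.3934
B_III = 1 / 0.3934 = 2.5419
Σp_Iᵢ² = 0.19² + 0.07² + 0.72² + 0.02² = 0.0361 + 0.0049 + 0.5184 + 0.0004 = 0.5598
B_I = 1 / 0.5598 = 1.7864
Highest B → broadest niche (most generalist): morphospecies III (B = 2.54).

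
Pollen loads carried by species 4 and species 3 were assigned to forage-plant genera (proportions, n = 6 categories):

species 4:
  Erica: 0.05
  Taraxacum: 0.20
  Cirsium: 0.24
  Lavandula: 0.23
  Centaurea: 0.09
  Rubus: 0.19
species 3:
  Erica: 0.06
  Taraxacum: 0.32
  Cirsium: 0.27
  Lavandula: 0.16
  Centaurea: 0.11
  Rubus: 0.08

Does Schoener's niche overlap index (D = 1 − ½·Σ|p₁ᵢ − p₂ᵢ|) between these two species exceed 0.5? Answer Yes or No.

Σ|p₁ᵢ − p₂ᵢ| = 0.01 + 0.12 + 0.03 + 0.07 + 0.02 + 0.11 = 0.36
D = 1 − ½ × 0.36 = 1 − 0.180 = 0.8200
D = 0.8200 > 0.5 → Yes.

Yes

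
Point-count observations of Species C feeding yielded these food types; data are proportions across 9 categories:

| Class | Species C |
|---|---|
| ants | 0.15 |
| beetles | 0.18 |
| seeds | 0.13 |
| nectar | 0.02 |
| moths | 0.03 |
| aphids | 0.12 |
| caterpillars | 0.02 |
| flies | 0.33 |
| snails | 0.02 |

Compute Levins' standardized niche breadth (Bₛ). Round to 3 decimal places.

Σpᵢ² = 0.15² + 0.18² + 0.13² + 0.02² + 0.03² + 0.12² + 0.02² + 0.33² + 0.02² = 0.0225 + 0.0324 + 0.0169 + 0.0004 + 0.0009 + 0.0144 + 0.0004 + 0.1089 + 0.0004 = 0.1972
B = 1 / 0.1972 = 5.07099
Bₛ = (B − 1)/(n − 1) = (5.07099 − 1)/(9 − 1) = 4.07099/8 = 0.50887

0.509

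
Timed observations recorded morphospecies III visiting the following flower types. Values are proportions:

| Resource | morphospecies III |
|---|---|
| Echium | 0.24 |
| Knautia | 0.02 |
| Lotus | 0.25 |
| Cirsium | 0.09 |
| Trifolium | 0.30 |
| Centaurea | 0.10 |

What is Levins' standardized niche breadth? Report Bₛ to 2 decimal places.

0.67

Σpᵢ² = 0.24² + 0.02² + 0.25² + 0.09² + 0.30² + 0.10² = 0.0576 + 0.0004 + 0.0625 + 0.0081 + 0.0900 + 0.0100 = 0.2286
B = 1 / 0.2286 = 4.3745
Bₛ = (B − 1)/(n − 1) = (4.3745 − 1)/(6 − 1) = 3.3745/5 = 0.6749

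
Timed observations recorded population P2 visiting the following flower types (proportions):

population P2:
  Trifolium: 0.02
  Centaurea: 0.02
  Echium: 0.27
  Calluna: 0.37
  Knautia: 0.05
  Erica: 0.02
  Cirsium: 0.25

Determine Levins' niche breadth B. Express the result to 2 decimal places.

Σpᵢ² = 0.02² + 0.02² + 0.27² + 0.37² + 0.05² + 0.02² + 0.25² = 0.0004 + 0.0004 + 0.0729 + 0.1369 + 0.0025 + 0.0004 + 0.0625 = 0.2760
B = 1 / 0.2760 = 3.6232

3.62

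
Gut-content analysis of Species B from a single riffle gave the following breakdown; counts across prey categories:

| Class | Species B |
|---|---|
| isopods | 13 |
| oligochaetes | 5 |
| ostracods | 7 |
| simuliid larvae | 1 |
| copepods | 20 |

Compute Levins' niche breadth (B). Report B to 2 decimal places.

3.29

Proportions for Species B (n=46): 13/46=0.2826, 5/46=0.1087, 7/46=0.1522, 1/46=0.0217, 20/46=0.4348
Σpᵢ² = 0.2826² + 0.1087² + 0.1522² + 0.0217² + 0.4348² = 0.079863 + 0.011816 + 0.023165 + 0.000471 + 0.189051 = 0.304366
B = 1 / 0.304366 = 3.2855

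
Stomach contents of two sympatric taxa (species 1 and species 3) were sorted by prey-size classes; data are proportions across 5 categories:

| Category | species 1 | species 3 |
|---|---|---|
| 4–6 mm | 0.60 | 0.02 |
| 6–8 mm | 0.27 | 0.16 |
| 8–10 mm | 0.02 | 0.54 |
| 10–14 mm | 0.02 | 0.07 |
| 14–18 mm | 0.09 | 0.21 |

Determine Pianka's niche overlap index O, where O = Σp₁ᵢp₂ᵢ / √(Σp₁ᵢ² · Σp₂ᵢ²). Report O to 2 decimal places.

0.21

Σ p₁ᵢp₂ᵢ = 0.0120 + 0.0432 + 0.0108 + 0.0014 + 0.0189 = 0.0863
Σp_1ᵢ² = 0.60² + 0.27² + 0.02² + 0.02² + 0.09² = 0.3600 + 0.0729 + 0.0004 + 0.0004 + 0.0081 = 0.4418
Σp_2ᵢ² = 0.02² + 0.16² + 0.54² + 0.07² + 0.21² = 0.0004 + 0.0256 + 0.2916 + 0.0049 + 0.0441 = 0.3666
O = 0.0863 / √(0.4418 × 0.3666) = 0.0863 / 0.40245 = 0.2144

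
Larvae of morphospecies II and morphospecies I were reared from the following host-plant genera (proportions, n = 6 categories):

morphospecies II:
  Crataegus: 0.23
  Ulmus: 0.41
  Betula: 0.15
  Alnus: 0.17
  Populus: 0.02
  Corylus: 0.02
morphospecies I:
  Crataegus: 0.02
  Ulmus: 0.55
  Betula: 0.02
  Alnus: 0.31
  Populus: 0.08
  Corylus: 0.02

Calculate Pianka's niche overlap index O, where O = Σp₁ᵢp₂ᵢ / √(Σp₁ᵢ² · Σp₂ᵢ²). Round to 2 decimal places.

0.86

Σ p₁ᵢp₂ᵢ = 0.0046 + 0.2255 + 0.0030 + 0.0527 + 0.0016 + 0.0004 = 0.2878
Σp_1ᵢ² = 0.23² + 0.41² + 0.15² + 0.17² + 0.02² + 0.02² = 0.0529 + 0.1681 + 0.0225 + 0.0289 + 0.0004 + 0.0004 = 0.2732
Σp_2ᵢ² = 0.02² + 0.55² + 0.02² + 0.31² + 0.08² + 0.02² = 0.0004 + 0.3025 + 0.0004 + 0.0961 + 0.0064 + 0.0004 = 0.4062
O = 0.2878 / √(0.2732 × 0.4062) = 0.2878 / 0.33313 = 0.8639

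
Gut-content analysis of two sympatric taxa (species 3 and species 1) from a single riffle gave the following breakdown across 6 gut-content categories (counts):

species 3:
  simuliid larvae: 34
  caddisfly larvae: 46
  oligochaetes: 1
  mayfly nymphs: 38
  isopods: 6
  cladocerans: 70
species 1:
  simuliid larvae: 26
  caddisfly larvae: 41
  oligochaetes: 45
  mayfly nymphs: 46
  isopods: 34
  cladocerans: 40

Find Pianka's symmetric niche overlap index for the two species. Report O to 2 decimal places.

0.80

Proportions for species 3 (n=195): 34/195=0.1744, 46/195=0.2359, 1/195=0.0051, 38/195=0.1949, 6/195=0.0308, 70/195=0.3590
Proportions for species 1 (n=232): 26/232=0.1121, 41/232=0.1767, 45/232=0.1940, 46/232=0.1983, 34/232=0.1466, 40/232=0.1724
Σ p₁ᵢp₂ᵢ = 0.019550 + 0.041684 + 0.000989 + 0.038649 + 0.004515 + 0.061892 = 0.167279
Σp_1ᵢ² = 0.1744² + 0.2359² + 0.0051² + 0.1949² + 0.0308² + 0.3590² = 0.030415 + 0.055649 + 0.000026 + 0.037986 + 0.000949 + 0.128881 = 0.253906
Σp_2ᵢ² = 0.1121² + 0.1767² + 0.1940² + 0.1983² + 0.1466² + 0.1724² = 0.012566 + 0.031223 + 0.037636 + 0.039323 + 0.021492 + 0.029722 = 0.171962
O = 0.167279 / √(0.253906 × 0.171962) = 0.167279 / 0.2089550 = 0.8006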